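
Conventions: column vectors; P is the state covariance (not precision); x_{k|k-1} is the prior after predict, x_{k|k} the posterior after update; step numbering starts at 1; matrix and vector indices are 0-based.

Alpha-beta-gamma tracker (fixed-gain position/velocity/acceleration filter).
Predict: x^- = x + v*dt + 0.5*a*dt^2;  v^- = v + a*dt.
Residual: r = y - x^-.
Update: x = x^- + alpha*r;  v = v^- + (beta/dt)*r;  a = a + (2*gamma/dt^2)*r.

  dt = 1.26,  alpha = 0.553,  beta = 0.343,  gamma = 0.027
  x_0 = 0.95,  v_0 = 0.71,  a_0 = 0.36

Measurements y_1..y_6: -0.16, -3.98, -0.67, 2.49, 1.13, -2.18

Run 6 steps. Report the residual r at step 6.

resid = -5.4239

step 1: x_pred=2.1304  r=-2.2904  x^+=0.8638  v^+=0.5401  a^+=0.2821
step 2: x_pred=1.7683  r=-5.7483  x^+=-1.4105  v^+=-0.6693  a^+=0.0866
step 3: x_pred=-2.1851  r=1.5151  x^+=-1.3472  v^+=-0.1477  a^+=0.1381
step 4: x_pred=-1.4237  r=3.9137  x^+=0.7406  v^+=1.0917  a^+=0.2712
step 5: x_pred=2.3314  r=-1.2014  x^+=1.6670  v^+=1.1064  a^+=0.2304
step 6: x_pred=3.2439  r=-5.4239  x^+=0.2445  v^+=-0.0799  a^+=0.0459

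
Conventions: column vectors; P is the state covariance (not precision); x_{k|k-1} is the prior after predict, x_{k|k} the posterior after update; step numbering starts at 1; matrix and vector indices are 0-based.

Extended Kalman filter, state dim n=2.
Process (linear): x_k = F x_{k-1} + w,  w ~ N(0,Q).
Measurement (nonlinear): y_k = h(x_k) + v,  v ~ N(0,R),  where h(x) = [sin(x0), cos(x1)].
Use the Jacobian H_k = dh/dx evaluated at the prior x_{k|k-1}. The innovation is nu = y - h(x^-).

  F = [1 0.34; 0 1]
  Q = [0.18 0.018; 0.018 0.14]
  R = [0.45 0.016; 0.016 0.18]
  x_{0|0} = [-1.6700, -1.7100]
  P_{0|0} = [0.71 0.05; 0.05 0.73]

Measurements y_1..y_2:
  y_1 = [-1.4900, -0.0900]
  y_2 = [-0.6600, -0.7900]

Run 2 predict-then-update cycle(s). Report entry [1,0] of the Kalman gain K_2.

K[1,0] = -0.0431

step 1: x^-=[-2.2514, -1.7100]  P^-=[1.0084 0.3162; 0.3162 0.8700]  H_jac=[-0.6293 0.0000; 0.0000 0.9903]  S=[0.8493 -0.1810; -0.1810 1.0333]  K=[-0.7090 0.1788; -0.0587 0.8236]  nu=[-0.7128, 0.0488]  x^+=[-1.7373, -1.6280]  P^+=[0.5025 0.0210; 0.0210 0.1487]
step 2: x^-=[-2.2908, -1.6280]  P^-=[0.7140 0.0896; 0.0896 0.2887]  H_jac=[-0.6594 0.0000; 0.0000 0.9984]  S=[0.7604 -0.0430; -0.0430 0.4678]  K=[-0.6115 0.1351; -0.0431 0.6123]  nu=[0.0918, -0.7328]  x^+=[-2.4459, -2.0806]  P^+=[0.4140 0.0146; 0.0146 0.1097]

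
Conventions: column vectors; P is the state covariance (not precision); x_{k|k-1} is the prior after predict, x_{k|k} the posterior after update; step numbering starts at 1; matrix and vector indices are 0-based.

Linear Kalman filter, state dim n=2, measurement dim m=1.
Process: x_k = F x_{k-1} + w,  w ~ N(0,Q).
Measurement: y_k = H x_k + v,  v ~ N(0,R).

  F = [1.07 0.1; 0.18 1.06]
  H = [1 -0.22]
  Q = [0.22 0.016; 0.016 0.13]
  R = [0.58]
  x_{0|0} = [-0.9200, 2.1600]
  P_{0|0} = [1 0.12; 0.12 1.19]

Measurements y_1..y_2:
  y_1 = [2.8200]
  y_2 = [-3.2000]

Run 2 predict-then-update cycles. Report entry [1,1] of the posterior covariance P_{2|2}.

P_post[1,1] = 1.9589

step 1: x^-=[-0.7684, 2.1240]  P^-=[1.4025 0.4730; 0.4730 1.5453]  S=[1.8491]  K=[0.7022; 0.0719]  nu=[4.0557]  x^+=[2.0794, 2.4158]  P^+=[0.4908 0.3796; 0.3796 1.5357]
step 2: x^-=[2.4665, 2.9350]  P^-=[0.8785 0.7107; 0.7107 2.0163]  S=[1.2434]  K=[0.5808; 0.2148]  nu=[-5.0208]  x^+=[-0.4495, 1.8565]  P^+=[0.4591 0.5555; 0.5555 1.9589]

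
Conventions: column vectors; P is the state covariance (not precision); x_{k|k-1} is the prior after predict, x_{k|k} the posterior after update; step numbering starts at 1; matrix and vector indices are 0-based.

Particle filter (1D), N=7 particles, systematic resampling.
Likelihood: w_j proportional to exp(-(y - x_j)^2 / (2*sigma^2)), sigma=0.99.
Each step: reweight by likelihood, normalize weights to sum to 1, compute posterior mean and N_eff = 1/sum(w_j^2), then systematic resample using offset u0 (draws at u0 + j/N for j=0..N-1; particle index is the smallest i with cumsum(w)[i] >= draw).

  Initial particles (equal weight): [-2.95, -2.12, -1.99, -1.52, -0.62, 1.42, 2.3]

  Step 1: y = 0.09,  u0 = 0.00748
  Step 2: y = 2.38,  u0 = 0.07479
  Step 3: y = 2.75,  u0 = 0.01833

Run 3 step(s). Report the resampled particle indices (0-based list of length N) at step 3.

resampled_idx = [0, 1, 2, 3, 4, 5, 6]

step 1: w=[0.0052, 0.0479, 0.0636, 0.1541, 0.4470, 0.2345, 0.0479]  mean=-0.3116  Neff=3.4823  idx=[1, 3, 4, 4, 4, 5, 5]
step 2: w=[0.0000, 0.0003, 0.0079, 0.0079, 0.0079, 0.4879, 0.4879]  mean=1.3705  Neff=2.0992  idx=[5, 5, 5, 5, 6, 6, 6]
step 3: w=[0.1429, 0.1429, 0.1429, 0.1429, 0.1429, 0.1429, 0.1429]  mean=1.4200  Neff=7.0000  idx=[0, 1, 2, 3, 4, 5, 6]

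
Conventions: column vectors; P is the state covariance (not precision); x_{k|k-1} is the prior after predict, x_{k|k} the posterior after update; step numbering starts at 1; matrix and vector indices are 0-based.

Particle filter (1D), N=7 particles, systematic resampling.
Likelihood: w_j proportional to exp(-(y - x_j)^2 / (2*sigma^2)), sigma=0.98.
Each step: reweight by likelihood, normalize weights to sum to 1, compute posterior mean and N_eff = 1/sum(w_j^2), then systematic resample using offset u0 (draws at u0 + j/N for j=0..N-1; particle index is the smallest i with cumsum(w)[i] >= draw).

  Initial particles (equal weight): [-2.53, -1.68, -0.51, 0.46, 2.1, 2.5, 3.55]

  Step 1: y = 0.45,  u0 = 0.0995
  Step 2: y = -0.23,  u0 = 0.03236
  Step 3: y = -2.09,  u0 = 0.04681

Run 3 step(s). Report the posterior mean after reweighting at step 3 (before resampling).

step 1: w=[0.0047, 0.0452, 0.2970, 0.4798, 0.1163, 0.0538, 0.0032]  mean=0.3715  Neff=2.9684  idx=[2, 2, 3, 3, 3, 3, 5]
step 2: w=[0.1896, 0.1896, 0.1542, 0.1542, 0.1542, 0.1542, 0.0041]  mean=0.1004  Neff=5.9879  idx=[0, 0, 1, 2, 3, 4, 5]
step 3: w=[0.2860, 0.2860, 0.2860, 0.0355, 0.0355, 0.0355, 0.0355]  mean=-0.3722  Neff=3.9939  idx=[0, 0, 1, 1, 2, 2, 4]

post_mean = -0.3722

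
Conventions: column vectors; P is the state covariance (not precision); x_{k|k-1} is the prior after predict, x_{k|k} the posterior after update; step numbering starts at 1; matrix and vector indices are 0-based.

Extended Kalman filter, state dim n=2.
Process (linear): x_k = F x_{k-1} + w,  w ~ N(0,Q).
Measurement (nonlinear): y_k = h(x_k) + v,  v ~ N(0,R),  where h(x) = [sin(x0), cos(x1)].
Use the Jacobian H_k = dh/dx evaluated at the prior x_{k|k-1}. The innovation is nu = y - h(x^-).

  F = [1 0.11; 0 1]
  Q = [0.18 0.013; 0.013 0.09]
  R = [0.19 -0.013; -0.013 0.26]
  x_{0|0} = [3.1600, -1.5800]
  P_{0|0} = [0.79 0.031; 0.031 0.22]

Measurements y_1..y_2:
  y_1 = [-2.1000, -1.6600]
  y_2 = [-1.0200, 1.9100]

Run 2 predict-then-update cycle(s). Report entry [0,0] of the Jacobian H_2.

H_jac[0,0] = -0.0901

step 1: x^-=[2.9862, -1.5800]  P^-=[0.9795 0.0682; 0.0682 0.3100]  H_jac=[-0.9880 0.0000; 0.0000 1.0000]  S=[1.1460 -0.0804; -0.0804 0.5700]  K=[-0.8443 0.0006; -0.0209 0.5409]  nu=[-2.2548, -1.6508]  x^+=[4.8890, -2.4259]  P^+=[0.1624 0.0111; 0.0111 0.1409]
step 2: x^-=[4.6222, -2.4259]  P^-=[0.3465 0.0396; 0.0396 0.2309]  H_jac=[-0.0901 0.0000; 0.0000 0.6561]  S=[0.1928 -0.0153; -0.0153 0.3594]  K=[-0.1567 0.0657; 0.0151 0.4222]  nu=[-0.0241, 2.6647]  x^+=[4.8009, -1.3013]  P^+=[0.3399 0.0291; 0.0291 0.1670]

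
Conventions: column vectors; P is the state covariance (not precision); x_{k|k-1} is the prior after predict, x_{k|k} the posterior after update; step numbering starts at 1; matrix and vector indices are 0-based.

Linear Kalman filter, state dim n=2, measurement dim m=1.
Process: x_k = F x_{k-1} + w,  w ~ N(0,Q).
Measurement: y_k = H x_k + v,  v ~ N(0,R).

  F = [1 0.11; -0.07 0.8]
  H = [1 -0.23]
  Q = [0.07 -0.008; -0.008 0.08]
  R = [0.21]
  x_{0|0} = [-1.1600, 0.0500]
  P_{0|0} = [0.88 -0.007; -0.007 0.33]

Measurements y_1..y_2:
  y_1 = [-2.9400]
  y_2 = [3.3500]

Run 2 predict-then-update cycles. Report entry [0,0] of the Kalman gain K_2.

K[0,0] = 0.5417

step 1: x^-=[-1.1545, 0.1212]  P^-=[0.9525 -0.0461; -0.0461 0.2963]  S=[1.1993]  K=[0.8030; -0.0953]  nu=[-1.7576]  x^+=[-2.5659, 0.2886]  P^+=[0.1791 0.0456; 0.0456 0.2854]
step 2: x^-=[-2.5341, 0.4105]  P^-=[0.2626 0.0407; 0.0407 0.2584]  S=[0.4676]  K=[0.5417; -0.0400]  nu=[5.9785]  x^+=[0.7042, 0.1714]  P^+=[0.1254 0.0509; 0.0509 0.2577]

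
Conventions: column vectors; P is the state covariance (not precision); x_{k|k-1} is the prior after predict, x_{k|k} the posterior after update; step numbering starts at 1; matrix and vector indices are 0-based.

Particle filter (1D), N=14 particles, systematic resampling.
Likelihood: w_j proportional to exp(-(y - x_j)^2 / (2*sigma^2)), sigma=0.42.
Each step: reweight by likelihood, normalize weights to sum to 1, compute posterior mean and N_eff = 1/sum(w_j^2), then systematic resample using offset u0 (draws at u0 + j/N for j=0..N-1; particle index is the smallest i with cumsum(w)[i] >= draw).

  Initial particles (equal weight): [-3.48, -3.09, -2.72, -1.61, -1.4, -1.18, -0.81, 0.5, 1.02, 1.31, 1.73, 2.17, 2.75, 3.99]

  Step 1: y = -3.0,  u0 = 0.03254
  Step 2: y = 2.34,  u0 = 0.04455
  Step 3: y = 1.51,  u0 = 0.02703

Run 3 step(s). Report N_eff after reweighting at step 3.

N_eff = 14.0000

step 1: w=[0.2259, 0.4243, 0.3476, 0.0018, 0.0003, 0.0000, 0.0000, 0.0000, 0.0000, 0.0000, 0.0000, 0.0000, 0.0000, 0.0000]  mean=-3.0462  Neff=2.8417  idx=[0, 0, 0, 1, 1, 1, 1, 1, 1, 2, 2, 2, 2, 2]
step 2: w=[0.0000, 0.0000, 0.0000, 0.0000, 0.0000, 0.0000, 0.0000, 0.0000, 0.0000, 0.2000, 0.2000, 0.2000, 0.2000, 0.2000]  mean=-2.7200  Neff=5.0002  idx=[9, 9, 9, 10, 10, 11, 11, 11, 12, 12, 12, 13, 13, 13]
step 3: w=[0.0714, 0.0714, 0.0714, 0.0714, 0.0714, 0.0714, 0.0714, 0.0714, 0.0714, 0.0714, 0.0714, 0.0714, 0.0714, 0.0714]  mean=-2.7200  Neff=14.0000  idx=[0, 1, 2, 3, 4, 5, 6, 7, 8, 9, 10, 11, 12, 13]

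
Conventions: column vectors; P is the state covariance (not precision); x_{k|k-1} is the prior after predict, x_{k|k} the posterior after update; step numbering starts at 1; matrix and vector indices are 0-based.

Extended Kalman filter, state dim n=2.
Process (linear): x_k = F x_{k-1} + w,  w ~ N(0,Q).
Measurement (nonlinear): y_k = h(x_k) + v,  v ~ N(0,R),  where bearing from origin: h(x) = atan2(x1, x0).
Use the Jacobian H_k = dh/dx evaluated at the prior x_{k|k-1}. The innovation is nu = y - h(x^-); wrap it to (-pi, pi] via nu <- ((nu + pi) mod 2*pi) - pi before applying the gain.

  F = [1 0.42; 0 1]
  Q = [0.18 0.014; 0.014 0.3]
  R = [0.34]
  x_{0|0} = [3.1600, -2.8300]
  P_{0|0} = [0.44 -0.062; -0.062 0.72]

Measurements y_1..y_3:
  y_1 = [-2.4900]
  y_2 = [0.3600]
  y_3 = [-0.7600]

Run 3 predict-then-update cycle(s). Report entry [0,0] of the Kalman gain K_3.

K[0,0] = 1.0162

step 1: x^-=[1.9714, -2.8300]  P^-=[0.6949 0.2544; 0.2544 1.0200]  H_jac=[0.2379 0.1657]  S=[0.4274]  K=[0.4855; 0.5371]  nu=[-1.5276]  x^+=[1.2298, -3.6505]  P^+=[0.5942 0.1430; 0.1430 0.8967]
step 2: x^-=[-0.3034, -3.6505]  P^-=[1.0525 0.5336; 0.5336 1.1967]  H_jac=[0.2721 -0.0226]  S=[0.4119]  K=[0.6658; 0.2867]  nu=[2.0137]  x^+=[1.0372, -3.0732]  P^+=[0.8699 0.4549; 0.4549 1.1628]
step 3: x^-=[-0.2535, -3.0732]  P^-=[1.6371 0.9573; 0.9573 1.4628]  H_jac=[0.3232 -0.0267]  S=[0.4955]  K=[1.0162; 0.5457]  nu=[0.8931]  x^+=[0.6541, -2.5859]  P^+=[1.1254 0.6825; 0.6825 1.3153]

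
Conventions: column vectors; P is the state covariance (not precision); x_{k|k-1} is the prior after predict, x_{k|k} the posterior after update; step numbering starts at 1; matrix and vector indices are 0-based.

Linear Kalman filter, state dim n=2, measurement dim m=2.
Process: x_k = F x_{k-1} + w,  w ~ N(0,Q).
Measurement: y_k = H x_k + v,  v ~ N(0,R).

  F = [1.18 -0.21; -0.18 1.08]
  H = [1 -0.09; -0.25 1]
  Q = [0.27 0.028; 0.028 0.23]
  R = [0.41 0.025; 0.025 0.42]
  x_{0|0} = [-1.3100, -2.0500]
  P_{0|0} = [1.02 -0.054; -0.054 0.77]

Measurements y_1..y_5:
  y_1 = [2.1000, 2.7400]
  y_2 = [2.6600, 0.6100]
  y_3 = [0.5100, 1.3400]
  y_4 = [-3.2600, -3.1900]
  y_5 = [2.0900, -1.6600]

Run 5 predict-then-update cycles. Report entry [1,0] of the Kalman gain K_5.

K[1,0] = 0.0384

step 1: x^-=[-1.1153, -1.9782]  P^-=[1.7510 -0.4341; -0.4341 1.1822]  S=[2.2487 -0.9630; -0.9630 1.9287]  K=[0.7663 -0.0694; 0.0588 0.6986]  nu=[3.0373, 4.4394]  x^+=[0.9040, 1.3017]  P^+=[0.3187 0.0697; 0.0697 0.3123]
step 2: x^-=[0.7933, 1.2431]  P^-=[0.6930 -0.0191; -0.0191 0.5775]  S=[1.1111 -0.2198; -0.2198 1.0504]  K=[0.6145 -0.0546; 0.0476 0.5643]  nu=[1.9785, -0.4347]  x^+=[2.0328, 1.0920]  P^+=[0.2556 0.0564; 0.0564 0.2523]
step 3: x^-=[2.1694, 0.8135]  P^-=[0.6091 -0.0096; -0.0096 0.5106]  S=[1.0250 -0.1830; -0.1830 0.9735]  K=[0.5851 -0.0563; 0.0413 0.5348]  nu=[-1.5862, 1.0689]  x^+=[1.1812, 1.3195]  P^+=[0.2431 0.0518; 0.0518 0.2386]
step 4: x^-=[1.1167, 1.2125]  P^-=[0.5934 -0.0098; -0.0098 0.4960]  S=[1.0092 -0.1780; -0.1780 0.9580]  K=[0.5787 -0.0575; 0.0391 0.5276]  nu=[-4.2676, -4.1233]  x^+=[-1.1158, -1.1299]  P^+=[0.2404 0.0504; 0.0504 0.2352]
step 5: x^-=[-1.0793, -1.0194]  P^-=[0.5901 -0.0103; -0.0103 0.4925]  S=[1.0059 -0.1773; -0.1773 0.9545]  K=[0.5773 -0.0580; 0.0384 0.5258]  nu=[3.0776, -0.9104]  x^+=[0.7502, -1.3798]  P^+=[0.2397 0.0500; 0.0500 0.2343]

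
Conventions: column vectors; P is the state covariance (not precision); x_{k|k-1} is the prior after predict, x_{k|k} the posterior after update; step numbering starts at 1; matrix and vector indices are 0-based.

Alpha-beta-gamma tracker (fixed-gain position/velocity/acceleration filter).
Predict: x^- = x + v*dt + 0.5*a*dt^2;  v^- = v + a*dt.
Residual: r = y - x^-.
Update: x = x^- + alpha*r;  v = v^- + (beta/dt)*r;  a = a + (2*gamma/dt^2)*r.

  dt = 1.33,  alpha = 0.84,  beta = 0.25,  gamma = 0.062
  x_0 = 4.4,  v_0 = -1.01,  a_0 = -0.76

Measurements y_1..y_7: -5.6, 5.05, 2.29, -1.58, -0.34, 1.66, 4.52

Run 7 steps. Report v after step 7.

v_post = 1.0133

step 1: x_pred=2.3845  r=-7.9845  x^+=-4.3225  v^+=-3.5216  a^+=-1.3197
step 2: x_pred=-10.1735  r=15.2235  x^+=2.6142  v^+=-2.4153  a^+=-0.2525
step 3: x_pred=-0.8215  r=3.1115  x^+=1.7922  v^+=-2.1663  a^+=-0.0344
step 4: x_pred=-1.1195  r=-0.4605  x^+=-1.5063  v^+=-2.2987  a^+=-0.0667
step 5: x_pred=-4.6226  r=4.2826  x^+=-1.0252  v^+=-1.5824  a^+=0.2335
step 6: x_pred=-2.9233  r=4.5833  x^+=0.9267  v^+=-0.4103  a^+=0.5548
step 7: x_pred=0.8716  r=3.6484  x^+=3.9363  v^+=1.0133  a^+=0.8105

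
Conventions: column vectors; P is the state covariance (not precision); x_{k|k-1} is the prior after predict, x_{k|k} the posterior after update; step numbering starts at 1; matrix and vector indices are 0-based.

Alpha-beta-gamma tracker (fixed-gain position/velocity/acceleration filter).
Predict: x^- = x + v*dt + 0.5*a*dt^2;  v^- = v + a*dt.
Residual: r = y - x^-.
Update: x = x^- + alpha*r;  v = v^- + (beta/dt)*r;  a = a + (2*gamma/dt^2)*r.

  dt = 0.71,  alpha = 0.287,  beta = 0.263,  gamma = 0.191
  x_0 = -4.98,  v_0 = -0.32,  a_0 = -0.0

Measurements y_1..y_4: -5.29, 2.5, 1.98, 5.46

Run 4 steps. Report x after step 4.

x_post = 7.1697

step 1: x_pred=-5.2072  r=-0.0828  x^+=-5.2310  v^+=-0.3507  a^+=-0.0627
step 2: x_pred=-5.4958  r=7.9958  x^+=-3.2010  v^+=2.5666  a^+=5.9963
step 3: x_pred=0.1327  r=1.8473  x^+=0.6629  v^+=7.5083  a^+=7.3962
step 4: x_pred=7.8579  r=-2.3979  x^+=7.1697  v^+=11.8713  a^+=5.5791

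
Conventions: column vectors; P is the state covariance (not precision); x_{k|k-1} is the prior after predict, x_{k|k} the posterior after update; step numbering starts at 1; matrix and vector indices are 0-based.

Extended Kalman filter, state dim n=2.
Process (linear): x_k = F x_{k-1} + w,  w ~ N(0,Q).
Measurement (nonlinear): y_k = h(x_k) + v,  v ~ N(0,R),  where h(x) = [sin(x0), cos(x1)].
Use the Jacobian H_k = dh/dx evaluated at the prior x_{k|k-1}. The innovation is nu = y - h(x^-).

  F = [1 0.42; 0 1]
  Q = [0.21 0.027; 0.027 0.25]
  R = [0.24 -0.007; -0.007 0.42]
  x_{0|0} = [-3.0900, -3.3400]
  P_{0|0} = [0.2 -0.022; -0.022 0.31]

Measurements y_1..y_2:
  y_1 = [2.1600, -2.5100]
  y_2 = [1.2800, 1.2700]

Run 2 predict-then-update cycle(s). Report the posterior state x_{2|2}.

step 1: x^-=[-4.4928, -3.3400]  P^-=[0.4462 0.1352; 0.1352 0.5600]  H_jac=[-0.2178 0.0000; 0.0000 -0.1971]  S=[0.2612 -0.0012; -0.0012 0.4418]  K=[-0.3724 -0.0613; -0.1139 -0.2502]  nu=[1.1840, -1.5296]  x^+=[-4.8400, -3.0922]  P^+=[0.4084 0.1175; 0.1175 0.5290]
step 2: x^-=[-6.1387, -3.0922]  P^-=[0.8104 0.3667; 0.3667 0.7790]  H_jac=[0.9896 0.0000; 0.0000 0.0494]  S=[1.0336 0.0109; 0.0109 0.4219]  K=[0.7756 0.0228; 0.3502 0.0821]  nu=[1.1360, 2.2688]  x^+=[-5.2057, -2.5081]  P^+=[0.1880 0.0843; 0.0843 0.6488]

x_post = [-5.2057, -2.5081]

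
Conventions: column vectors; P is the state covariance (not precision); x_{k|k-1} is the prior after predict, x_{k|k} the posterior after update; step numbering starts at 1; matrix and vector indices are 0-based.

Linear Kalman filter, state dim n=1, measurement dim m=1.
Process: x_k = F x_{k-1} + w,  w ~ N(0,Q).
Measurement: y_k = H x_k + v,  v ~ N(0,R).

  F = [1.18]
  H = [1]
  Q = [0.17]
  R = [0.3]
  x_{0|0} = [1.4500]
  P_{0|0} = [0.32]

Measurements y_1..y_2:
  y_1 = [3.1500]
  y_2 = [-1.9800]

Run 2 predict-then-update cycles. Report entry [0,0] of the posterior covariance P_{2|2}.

step 1: x^-=[1.7110]  P^-=[0.6156]  S=[0.9156]  K=[0.6723]  nu=[1.4390]  x^+=[2.6785]  P^+=[0.2017]
step 2: x^-=[3.1606]  P^-=[0.4508]  S=[0.7508]  K=[0.6005]  nu=[-5.1406]  x^+=[0.0739]  P^+=[0.1801]

P_post[0,0] = 0.1801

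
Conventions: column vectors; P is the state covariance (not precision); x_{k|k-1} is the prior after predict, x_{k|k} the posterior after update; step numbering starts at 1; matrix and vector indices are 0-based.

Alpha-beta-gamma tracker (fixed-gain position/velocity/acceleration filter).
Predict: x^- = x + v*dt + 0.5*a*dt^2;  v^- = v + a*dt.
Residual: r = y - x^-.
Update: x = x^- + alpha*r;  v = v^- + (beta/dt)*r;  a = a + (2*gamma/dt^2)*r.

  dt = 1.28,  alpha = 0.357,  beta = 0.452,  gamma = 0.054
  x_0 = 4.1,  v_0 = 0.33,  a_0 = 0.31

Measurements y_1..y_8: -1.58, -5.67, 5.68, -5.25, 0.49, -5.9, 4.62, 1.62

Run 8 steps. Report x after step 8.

step 1: x_pred=4.7764  r=-6.3564  x^+=2.5071  v^+=-1.5178  a^+=-0.1090
step 2: x_pred=0.4751  r=-6.1451  x^+=-1.7187  v^+=-3.8273  a^+=-0.5141
step 3: x_pred=-7.0388  r=12.7188  x^+=-2.4982  v^+=0.0060  a^+=0.3243
step 4: x_pred=-2.2248  r=-3.0252  x^+=-3.3048  v^+=-0.6471  a^+=0.1249
step 5: x_pred=-4.0308  r=4.5208  x^+=-2.4169  v^+=1.1092  a^+=0.4229
step 6: x_pred=-0.6507  r=-5.2493  x^+=-2.5247  v^+=-0.2032  a^+=0.0769
step 7: x_pred=-2.7218  r=7.3418  x^+=-0.1008  v^+=2.4878  a^+=0.5608
step 8: x_pred=3.5431  r=-1.9231  x^+=2.8565  v^+=2.5266  a^+=0.4341

x_post = 2.8565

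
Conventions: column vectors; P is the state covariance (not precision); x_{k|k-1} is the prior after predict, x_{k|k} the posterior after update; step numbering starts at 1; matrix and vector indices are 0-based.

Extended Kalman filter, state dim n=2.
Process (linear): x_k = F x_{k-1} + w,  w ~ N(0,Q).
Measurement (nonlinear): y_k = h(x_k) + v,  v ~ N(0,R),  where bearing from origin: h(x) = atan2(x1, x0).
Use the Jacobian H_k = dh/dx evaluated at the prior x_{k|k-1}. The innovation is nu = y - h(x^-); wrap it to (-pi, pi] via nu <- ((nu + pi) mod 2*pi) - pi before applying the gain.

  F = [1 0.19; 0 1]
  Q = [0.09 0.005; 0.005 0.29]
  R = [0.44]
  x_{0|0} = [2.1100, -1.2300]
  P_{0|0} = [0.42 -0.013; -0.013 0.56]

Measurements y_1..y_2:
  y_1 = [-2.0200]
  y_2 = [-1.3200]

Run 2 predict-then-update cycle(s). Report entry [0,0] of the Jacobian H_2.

H_jac[0,0] = 0.3803

step 1: x^-=[1.8763, -1.2300]  P^-=[0.5253 0.0984; 0.0984 0.8500]  H_jac=[0.2444 0.3728]  S=[0.6074]  K=[0.2717; 0.5612]  nu=[-1.4397]  x^+=[1.4851, -2.0380]  P^+=[0.4804 0.0058; 0.0058 0.6587]
step 2: x^-=[1.0979, -2.0380]  P^-=[0.5964 0.1359; 0.1359 0.9487]  H_jac=[0.3803 0.2049]  S=[0.5873]  K=[0.4336; 0.4190]  nu=[-0.2433]  x^+=[0.9924, -2.1400]  P^+=[0.4860 0.0292; 0.0292 0.8456]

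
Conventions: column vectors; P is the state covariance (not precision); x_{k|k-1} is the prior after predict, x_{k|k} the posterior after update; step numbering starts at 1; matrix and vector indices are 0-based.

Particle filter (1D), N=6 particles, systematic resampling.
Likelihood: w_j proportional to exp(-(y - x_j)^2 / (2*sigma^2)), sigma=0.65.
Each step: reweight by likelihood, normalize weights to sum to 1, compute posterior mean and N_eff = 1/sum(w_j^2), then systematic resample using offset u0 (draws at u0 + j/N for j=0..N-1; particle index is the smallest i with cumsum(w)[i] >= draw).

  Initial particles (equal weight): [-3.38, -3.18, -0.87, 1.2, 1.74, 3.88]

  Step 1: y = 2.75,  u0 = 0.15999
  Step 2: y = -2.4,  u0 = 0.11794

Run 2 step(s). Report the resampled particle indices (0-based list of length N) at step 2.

resampled_idx = [0, 0, 1, 1, 2, 2]

step 1: w=[0.0000, 0.0000, 0.0000, 0.1008, 0.5174, 0.3818]  mean=2.5027  Neff=2.3604  idx=[4, 4, 4, 5, 5, 5]
step 2: w=[0.3333, 0.3333, 0.3333, 0.0000, 0.0000, 0.0000]  mean=1.7400  Neff=3.0000  idx=[0, 0, 1, 1, 2, 2]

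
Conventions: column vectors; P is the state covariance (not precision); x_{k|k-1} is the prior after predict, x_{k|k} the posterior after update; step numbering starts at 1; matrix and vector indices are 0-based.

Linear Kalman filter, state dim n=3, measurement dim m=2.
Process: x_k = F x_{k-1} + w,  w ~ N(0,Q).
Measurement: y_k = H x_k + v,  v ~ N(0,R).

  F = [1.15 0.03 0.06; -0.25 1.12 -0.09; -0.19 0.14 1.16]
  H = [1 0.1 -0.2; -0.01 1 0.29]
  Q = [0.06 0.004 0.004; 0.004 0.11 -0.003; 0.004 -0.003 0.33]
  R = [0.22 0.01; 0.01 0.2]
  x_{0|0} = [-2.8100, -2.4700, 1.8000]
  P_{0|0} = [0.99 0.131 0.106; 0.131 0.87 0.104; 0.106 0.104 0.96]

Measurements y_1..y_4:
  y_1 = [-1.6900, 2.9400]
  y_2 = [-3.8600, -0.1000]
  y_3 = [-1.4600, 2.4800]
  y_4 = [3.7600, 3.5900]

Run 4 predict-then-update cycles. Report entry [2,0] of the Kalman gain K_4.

step 1: x^-=[-3.1976, -2.2259, 2.2761]  P^-=[1.3976 -0.0947 0.0232; -0.0947 1.1814 0.1526; 0.0232 0.1526 1.6547]  S=[1.6612 -0.0957; -0.0957 1.6110]  K=[0.8320 -0.0138; 0.0398 0.7638; -0.1540 0.3833]  nu=[2.1854, 4.4739]  x^+=[-1.4413, 1.2780, 3.6545]  P^+=[0.2451 -0.0718 0.2753; -0.0718 0.2448 -0.3186; 0.2753 -0.3186 1.3673]
step 2: x^-=[-1.3999, 1.4628, 4.6919]  P^-=[0.4212 -0.2108 0.3858; -0.2108 0.5604 -0.5630; 0.3858 -0.5630 1.9624]  S=[0.5514 -0.0536; -0.0536 0.6009]  K=[0.5741 -0.1203; -0.0119 0.6633; -0.1149 -0.0065]  nu=[-1.6680, -2.9374]  x^+=[-2.0039, -0.4658, 4.9027]  P^+=[0.2234 -0.1385 0.4222; -0.1385 0.2951 -0.5652; 0.4222 -0.5652 1.9552]
step 3: x^-=[-2.0243, -0.4619, 6.0026]  P^-=[0.4094 -0.3248 0.6050; -0.3248 0.7205 -0.9584; 0.6050 -0.9584 2.6124]  S=[0.4725 -0.0575; -0.0575 0.5873]  K=[0.5160 -0.2107; -0.0373 0.7553; -0.0719 -0.3591]  nu=[1.8110, 1.1809]  x^+=[-1.3386, 0.3625, 5.4484]  P^+=[0.2450 -0.1993 0.5683; -0.1993 0.3815 -0.8027; 0.5683 -0.8027 2.5372]
step 4: x^-=[-1.2016, 0.2502, 6.6252]  P^-=[0.4553 -0.4417 0.8147; -0.4417 0.9234 -1.3348; 0.8147 -1.3348 3.2598]  S=[0.4541 -0.0664; -0.0664 0.6275]  K=[0.5054 -0.2812; -0.0563 0.8557; -0.0287 -0.6367]  nu=[6.2616, 1.4064]  x^+=[1.5679, 1.1012, 5.5498]  P^+=[0.2708 -0.2480 0.6881; -0.2480 0.4560 -0.9929; 0.6881 -0.9929 3.0074]

K[2,0] = -0.0287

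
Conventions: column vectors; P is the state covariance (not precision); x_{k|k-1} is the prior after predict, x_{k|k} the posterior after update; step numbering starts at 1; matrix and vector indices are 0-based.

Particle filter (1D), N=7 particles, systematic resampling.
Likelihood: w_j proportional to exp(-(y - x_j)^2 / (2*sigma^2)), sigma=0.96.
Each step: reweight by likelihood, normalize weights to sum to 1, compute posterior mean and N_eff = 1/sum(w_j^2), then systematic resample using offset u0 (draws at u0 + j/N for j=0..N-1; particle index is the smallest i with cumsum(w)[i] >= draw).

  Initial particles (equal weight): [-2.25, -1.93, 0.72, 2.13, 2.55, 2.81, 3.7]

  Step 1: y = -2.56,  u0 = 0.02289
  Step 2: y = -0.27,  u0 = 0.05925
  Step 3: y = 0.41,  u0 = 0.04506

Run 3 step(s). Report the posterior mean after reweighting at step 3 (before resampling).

step 1: w=[0.5398, 0.4585, 0.0017, 0.0000, 0.0000, 0.0000, 0.0000]  mean=-2.0983  Neff=1.9934  idx=[0, 0, 0, 0, 1, 1, 1]
step 2: w=[0.1037, 0.1037, 0.1037, 0.1037, 0.1951, 0.1951, 0.1951]  mean=-2.0627  Neff=6.3624  idx=[0, 1, 3, 4, 5, 5, 6]
step 3: w=[0.0798, 0.0798, 0.0798, 0.1901, 0.1901, 0.1901, 0.1901]  mean=-2.0066  Neff=6.1079  idx=[0, 2, 3, 4, 4, 5, 6]

post_mean = -2.0066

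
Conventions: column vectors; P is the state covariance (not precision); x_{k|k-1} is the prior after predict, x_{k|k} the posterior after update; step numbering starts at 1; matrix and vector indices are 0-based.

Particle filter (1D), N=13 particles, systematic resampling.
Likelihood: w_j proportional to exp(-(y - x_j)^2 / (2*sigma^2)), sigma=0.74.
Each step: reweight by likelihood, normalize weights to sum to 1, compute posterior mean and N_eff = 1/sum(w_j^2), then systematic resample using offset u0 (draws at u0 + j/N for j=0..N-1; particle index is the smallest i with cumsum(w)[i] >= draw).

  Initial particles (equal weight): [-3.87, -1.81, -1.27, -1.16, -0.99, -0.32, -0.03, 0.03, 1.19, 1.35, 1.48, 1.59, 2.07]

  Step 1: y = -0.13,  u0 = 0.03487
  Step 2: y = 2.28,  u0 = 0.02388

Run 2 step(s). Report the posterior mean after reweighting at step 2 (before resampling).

step 1: w=[0.0000, 0.0161, 0.0647, 0.0805, 0.1079, 0.2051, 0.2101, 0.2071, 0.0432, 0.0287, 0.0199, 0.0142, 0.0026]  mean=-0.2298  Neff=6.4540  idx=[2, 3, 4, 4, 5, 5, 6, 6, 6, 7, 7, 7, 9]
step 2: w=[0.0000, 0.0000, 0.0001, 0.0001, 0.0041, 0.0041, 0.0150, 0.0150, 0.0150, 0.0192, 0.0192, 0.0192, 0.8888]  mean=1.1974  Neff=1.2628  idx=[7, 11, 12, 12, 12, 12, 12, 12, 12, 12, 12, 12, 12]

post_mean = 1.1974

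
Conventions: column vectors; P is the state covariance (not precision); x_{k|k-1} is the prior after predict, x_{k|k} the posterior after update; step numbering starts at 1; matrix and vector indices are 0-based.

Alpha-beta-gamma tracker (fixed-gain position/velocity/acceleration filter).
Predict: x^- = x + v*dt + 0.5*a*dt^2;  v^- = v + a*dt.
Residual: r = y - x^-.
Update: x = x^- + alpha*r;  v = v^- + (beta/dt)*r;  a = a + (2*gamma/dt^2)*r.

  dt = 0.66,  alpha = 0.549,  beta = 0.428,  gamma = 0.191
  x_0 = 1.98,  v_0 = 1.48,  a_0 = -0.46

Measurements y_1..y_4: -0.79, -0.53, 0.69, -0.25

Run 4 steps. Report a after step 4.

step 1: x_pred=2.8566  r=-3.6466  x^+=0.8546  v^+=-1.1884  a^+=-3.6579
step 2: x_pred=-0.7264  r=0.1964  x^+=-0.6186  v^+=-3.4752  a^+=-3.4857
step 3: x_pred=-3.6714  r=4.3614  x^+=-1.2770  v^+=-2.9475  a^+=0.3391
step 4: x_pred=-3.1485  r=2.8985  x^+=-1.5572  v^+=-0.8441  a^+=2.8809

a_post = 2.8809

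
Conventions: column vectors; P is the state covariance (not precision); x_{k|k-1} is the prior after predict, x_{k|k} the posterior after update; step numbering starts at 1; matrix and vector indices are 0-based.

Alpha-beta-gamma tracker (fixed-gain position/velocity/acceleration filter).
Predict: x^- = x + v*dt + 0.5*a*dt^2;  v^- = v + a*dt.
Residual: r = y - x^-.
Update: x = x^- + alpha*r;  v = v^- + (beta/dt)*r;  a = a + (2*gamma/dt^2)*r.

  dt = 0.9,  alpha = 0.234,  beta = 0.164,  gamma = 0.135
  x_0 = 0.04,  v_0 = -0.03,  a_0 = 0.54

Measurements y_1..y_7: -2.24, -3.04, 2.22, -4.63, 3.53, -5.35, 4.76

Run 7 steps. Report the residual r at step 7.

step 1: x_pred=0.2317  r=-2.4717  x^+=-0.3467  v^+=0.0056  a^+=-0.2839
step 2: x_pred=-0.4566  r=-2.5834  x^+=-1.0611  v^+=-0.7207  a^+=-1.1450
step 3: x_pred=-2.1735  r=4.3935  x^+=-1.1454  v^+=-0.9506  a^+=0.3195
step 4: x_pred=-1.8715  r=-2.7585  x^+=-2.5170  v^+=-1.1657  a^+=-0.6000
step 5: x_pred=-3.8092  r=7.3392  x^+=-2.0918  v^+=-0.3684  a^+=1.8464
step 6: x_pred=-1.6756  r=-3.6744  x^+=-2.5354  v^+=0.6238  a^+=0.6216
step 7: x_pred=-1.7223  r=6.4823  x^+=-0.2054  v^+=2.3644  a^+=2.7823

resid = 6.4823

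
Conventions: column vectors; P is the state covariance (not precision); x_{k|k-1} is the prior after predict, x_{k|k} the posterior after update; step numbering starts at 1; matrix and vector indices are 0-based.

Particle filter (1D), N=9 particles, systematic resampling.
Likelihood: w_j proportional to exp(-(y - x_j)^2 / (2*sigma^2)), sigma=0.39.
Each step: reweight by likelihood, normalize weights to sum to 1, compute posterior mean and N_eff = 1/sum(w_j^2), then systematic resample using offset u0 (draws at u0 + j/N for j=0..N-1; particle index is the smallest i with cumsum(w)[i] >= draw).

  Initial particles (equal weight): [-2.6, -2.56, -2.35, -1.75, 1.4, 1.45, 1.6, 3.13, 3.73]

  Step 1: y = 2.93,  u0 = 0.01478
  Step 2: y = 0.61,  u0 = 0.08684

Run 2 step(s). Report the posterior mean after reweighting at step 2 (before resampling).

step 1: w=[0.0000, 0.0000, 0.0000, 0.0000, 0.0005, 0.0007, 0.0030, 0.8742, 0.1216]  mean=3.1964  Neff=1.2836  idx=[7, 7, 7, 7, 7, 7, 7, 7, 8]
step 2: w=[0.1250, 0.1250, 0.1250, 0.1250, 0.1250, 0.1250, 0.1250, 0.1250, 0.0000]  mean=3.1300  Neff=8.0000  idx=[0, 1, 2, 3, 4, 5, 6, 6, 7]

post_mean = 3.1300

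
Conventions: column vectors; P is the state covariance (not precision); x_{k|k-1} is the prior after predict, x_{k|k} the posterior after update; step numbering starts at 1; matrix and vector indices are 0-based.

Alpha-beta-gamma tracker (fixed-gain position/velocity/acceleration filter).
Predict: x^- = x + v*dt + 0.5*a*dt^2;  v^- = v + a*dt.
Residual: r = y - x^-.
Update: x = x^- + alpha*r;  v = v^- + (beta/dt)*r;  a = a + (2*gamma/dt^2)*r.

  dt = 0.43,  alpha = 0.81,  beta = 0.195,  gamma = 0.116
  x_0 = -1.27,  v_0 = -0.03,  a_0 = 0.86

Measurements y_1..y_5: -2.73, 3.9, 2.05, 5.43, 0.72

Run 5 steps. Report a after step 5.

step 1: x_pred=-1.2034  r=-1.5266  x^+=-2.4399  v^+=-0.3525  a^+=-1.0555
step 2: x_pred=-2.6891  r=6.5891  x^+=2.6481  v^+=2.1817  a^+=7.2121
step 3: x_pred=4.2530  r=-2.2030  x^+=2.4686  v^+=4.2839  a^+=4.4479
step 4: x_pred=4.7218  r=0.7082  x^+=5.2955  v^+=6.5176  a^+=5.3365
step 5: x_pred=8.5914  r=-7.8714  x^+=2.2156  v^+=5.2427  a^+=-4.5400

a_post = -4.5400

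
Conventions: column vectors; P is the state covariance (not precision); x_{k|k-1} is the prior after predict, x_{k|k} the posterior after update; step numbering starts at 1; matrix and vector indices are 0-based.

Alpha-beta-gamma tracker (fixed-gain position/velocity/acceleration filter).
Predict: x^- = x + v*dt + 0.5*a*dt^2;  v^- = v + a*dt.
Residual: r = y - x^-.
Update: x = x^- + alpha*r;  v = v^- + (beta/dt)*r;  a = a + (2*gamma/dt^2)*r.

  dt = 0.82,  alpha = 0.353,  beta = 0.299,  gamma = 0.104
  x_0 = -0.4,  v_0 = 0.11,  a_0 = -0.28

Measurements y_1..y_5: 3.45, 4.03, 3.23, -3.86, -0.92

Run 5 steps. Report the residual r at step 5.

resid = -2.9807

step 1: x_pred=-0.4039  r=3.8539  x^+=0.9565  v^+=1.2857  a^+=0.9122
step 2: x_pred=2.3174  r=1.7126  x^+=2.9220  v^+=2.6581  a^+=1.4419
step 3: x_pred=5.5864  r=-2.3564  x^+=4.7546  v^+=2.9813  a^+=0.7130
step 4: x_pred=7.4390  r=-11.2990  x^+=3.4504  v^+=-0.5540  a^+=-2.7822
step 5: x_pred=2.0607  r=-2.9807  x^+=1.0085  v^+=-3.9223  a^+=-3.7043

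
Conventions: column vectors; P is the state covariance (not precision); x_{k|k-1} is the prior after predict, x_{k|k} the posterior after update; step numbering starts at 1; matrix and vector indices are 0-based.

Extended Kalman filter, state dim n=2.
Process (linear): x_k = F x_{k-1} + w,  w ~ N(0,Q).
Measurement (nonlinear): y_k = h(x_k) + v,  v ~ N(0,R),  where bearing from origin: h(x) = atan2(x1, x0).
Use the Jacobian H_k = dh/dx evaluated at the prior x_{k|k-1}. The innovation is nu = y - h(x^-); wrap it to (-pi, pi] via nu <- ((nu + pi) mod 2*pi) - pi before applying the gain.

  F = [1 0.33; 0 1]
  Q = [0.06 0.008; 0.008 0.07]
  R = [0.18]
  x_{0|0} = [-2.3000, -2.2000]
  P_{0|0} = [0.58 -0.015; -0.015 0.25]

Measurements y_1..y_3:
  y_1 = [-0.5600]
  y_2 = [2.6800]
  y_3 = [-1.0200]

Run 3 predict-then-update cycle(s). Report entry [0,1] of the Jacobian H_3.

step 1: x^-=[-3.0260, -2.2000]  P^-=[0.6573 0.0755; 0.0755 0.3200]  H_jac=[0.1572 -0.2162]  S=[0.2061]  K=[0.4222; -0.2781]  nu=[1.9530]  x^+=[-2.2015, -2.7432]  P^+=[0.6206 0.0997; 0.0997 0.3041]
step 2: x^-=[-3.1068, -2.7432]  P^-=[0.7795 0.2080; 0.2080 0.3741]  H_jac=[0.1597 -0.1809]  S=[0.2001]  K=[0.4341; -0.1721]  nu=[-1.1849]  x^+=[-3.6211, -2.5393]  P^+=[0.7418 0.2230; 0.2230 0.3681]
step 3: x^-=[-4.4591, -2.5393]  P^-=[0.9891 0.3525; 0.3525 0.4381]  H_jac=[0.0964 -0.1693]  S=[0.1903]  K=[0.1876; -0.2113]  nu=[1.6039]  x^+=[-4.1582, -2.8783]  P^+=[0.9824 0.3600; 0.3600 0.4296]

H_jac[0,1] = -0.1693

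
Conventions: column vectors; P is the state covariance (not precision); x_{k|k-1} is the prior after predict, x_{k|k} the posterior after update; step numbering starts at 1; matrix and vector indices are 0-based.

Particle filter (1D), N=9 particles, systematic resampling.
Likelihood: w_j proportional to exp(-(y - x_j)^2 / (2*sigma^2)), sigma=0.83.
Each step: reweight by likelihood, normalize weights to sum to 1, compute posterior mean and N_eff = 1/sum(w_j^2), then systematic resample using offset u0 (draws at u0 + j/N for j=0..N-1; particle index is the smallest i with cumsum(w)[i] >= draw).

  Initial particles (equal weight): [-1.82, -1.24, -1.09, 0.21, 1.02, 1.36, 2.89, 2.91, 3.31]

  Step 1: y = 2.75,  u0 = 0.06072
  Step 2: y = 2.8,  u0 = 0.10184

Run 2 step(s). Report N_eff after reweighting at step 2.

N_eff = 8.3695

step 1: w=[0.0000, 0.0000, 0.0000, 0.0030, 0.0364, 0.0785, 0.3147, 0.3133, 0.2542]  mean=2.8069  Neff=3.7137  idx=[5, 6, 6, 6, 7, 7, 7, 8, 8]
step 2: w=[0.0283, 0.1269, 0.1269, 0.1269, 0.1265, 0.1265, 0.1265, 0.1057, 0.1057]  mean=2.9430  Neff=8.3695  idx=[1, 2, 3, 4, 5, 5, 6, 7, 8]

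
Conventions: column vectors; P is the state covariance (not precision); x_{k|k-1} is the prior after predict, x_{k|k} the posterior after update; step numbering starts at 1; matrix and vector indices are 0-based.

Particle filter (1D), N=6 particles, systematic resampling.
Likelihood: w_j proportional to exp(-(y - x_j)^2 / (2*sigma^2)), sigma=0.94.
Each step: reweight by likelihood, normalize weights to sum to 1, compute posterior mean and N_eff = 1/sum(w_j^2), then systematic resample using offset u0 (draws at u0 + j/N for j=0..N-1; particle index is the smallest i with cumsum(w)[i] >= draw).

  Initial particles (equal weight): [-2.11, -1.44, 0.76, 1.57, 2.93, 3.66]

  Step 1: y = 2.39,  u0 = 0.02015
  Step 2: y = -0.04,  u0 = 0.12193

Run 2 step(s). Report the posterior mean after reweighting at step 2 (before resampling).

step 1: w=[0.0000, 0.0001, 0.1032, 0.3171, 0.3934, 0.1862]  mean=2.4103  Neff=3.3264  idx=[2, 3, 3, 4, 4, 5]
step 2: w=[0.5942, 0.1969, 0.1969, 0.0058, 0.0058, 0.0004]  mean=1.1052  Neff=2.3217  idx=[0, 0, 0, 1, 1, 2]

post_mean = 1.1052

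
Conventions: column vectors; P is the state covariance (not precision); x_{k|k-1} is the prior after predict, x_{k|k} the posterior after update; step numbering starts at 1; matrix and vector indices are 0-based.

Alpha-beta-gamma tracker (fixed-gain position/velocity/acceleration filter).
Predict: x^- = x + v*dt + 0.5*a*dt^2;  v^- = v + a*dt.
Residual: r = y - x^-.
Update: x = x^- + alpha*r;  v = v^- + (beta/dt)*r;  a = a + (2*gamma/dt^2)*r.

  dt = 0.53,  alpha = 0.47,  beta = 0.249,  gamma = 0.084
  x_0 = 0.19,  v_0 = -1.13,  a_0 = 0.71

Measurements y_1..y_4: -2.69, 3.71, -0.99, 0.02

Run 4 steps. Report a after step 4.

step 1: x_pred=-0.3092  r=-2.3808  x^+=-1.4282  v^+=-1.8722  a^+=-0.7139
step 2: x_pred=-2.5207  r=6.2307  x^+=0.4077  v^+=0.6767  a^+=3.0125
step 3: x_pred=1.1895  r=-2.1795  x^+=0.1651  v^+=1.2494  a^+=1.7091
step 4: x_pred=1.0673  r=-1.0473  x^+=0.5751  v^+=1.6631  a^+=1.0827

a_post = 1.0827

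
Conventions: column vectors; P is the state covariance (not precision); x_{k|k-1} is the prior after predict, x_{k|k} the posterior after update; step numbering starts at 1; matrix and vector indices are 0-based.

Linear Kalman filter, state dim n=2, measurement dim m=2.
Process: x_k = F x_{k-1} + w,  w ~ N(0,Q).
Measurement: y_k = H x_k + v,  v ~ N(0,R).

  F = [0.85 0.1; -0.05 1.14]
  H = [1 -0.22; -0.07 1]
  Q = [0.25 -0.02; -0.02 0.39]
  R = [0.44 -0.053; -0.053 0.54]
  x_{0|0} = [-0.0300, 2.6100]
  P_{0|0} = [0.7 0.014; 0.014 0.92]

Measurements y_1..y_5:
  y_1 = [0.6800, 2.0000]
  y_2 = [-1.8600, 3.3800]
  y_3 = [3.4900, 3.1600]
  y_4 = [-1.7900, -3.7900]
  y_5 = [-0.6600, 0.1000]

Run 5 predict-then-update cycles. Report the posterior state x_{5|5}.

x_post = [-0.3732, -0.2606]

step 1: x^-=[0.2355, 2.9769]  P^-=[0.7673 0.0686; 0.0686 1.5858]  S=[1.2539 -0.3859; -0.3859 2.1199]  K=[0.6378 0.1231; 0.0064 0.7469]  nu=[1.0994, -0.9604]  x^+=[0.8185, 2.2665]  P^+=[0.2857 0.0527; 0.0527 0.4067]
step 2: x^-=[0.9223, 2.5429]  P^-=[0.4694 0.0650; 0.0650 0.9132]  S=[0.9250 -0.2208; -0.2208 1.4464]  K=[0.5161 0.1010; 0.0031 0.6287]  nu=[-2.2229, 0.9016]  x^+=[-0.1339, 3.1028]  P^+=[0.2313 0.0434; 0.0434 0.3424]
step 3: x^-=[0.1965, 3.5439]  P^-=[0.4279 0.0510; 0.0510 0.8306]  S=[0.8857 -0.2139; -0.2139 1.3655]  K=[0.4928 0.0926; -0.0026 0.6052]  nu=[4.0732, -0.3702]  x^+=[2.1696, 3.3095]  P^+=[0.2206 0.0393; 0.0393 0.3297]
step 4: x^-=[2.1751, 3.6643]  P^-=[0.4194 0.0461; 0.0461 0.8146]  S=[0.8785 -0.2147; -0.2147 1.3502]  K=[0.4878 0.0900; -0.0048 0.6002]  nu=[-3.1590, -7.3021]  x^+=[-0.0231, -0.7029]  P^+=[0.2182 0.0380; 0.0380 0.3270]
step 5: x^-=[-0.0899, -0.8002]  P^-=[0.4174 0.0447; 0.0447 0.8112]  S=[0.8770 -0.2153; -0.2153 1.3470]  K=[0.4867 0.0893; -0.0055 0.5990]  nu=[-0.7461, 0.8939]  x^+=[-0.3732, -0.2606]  P^+=[0.2177 0.0376; 0.0376 0.3264]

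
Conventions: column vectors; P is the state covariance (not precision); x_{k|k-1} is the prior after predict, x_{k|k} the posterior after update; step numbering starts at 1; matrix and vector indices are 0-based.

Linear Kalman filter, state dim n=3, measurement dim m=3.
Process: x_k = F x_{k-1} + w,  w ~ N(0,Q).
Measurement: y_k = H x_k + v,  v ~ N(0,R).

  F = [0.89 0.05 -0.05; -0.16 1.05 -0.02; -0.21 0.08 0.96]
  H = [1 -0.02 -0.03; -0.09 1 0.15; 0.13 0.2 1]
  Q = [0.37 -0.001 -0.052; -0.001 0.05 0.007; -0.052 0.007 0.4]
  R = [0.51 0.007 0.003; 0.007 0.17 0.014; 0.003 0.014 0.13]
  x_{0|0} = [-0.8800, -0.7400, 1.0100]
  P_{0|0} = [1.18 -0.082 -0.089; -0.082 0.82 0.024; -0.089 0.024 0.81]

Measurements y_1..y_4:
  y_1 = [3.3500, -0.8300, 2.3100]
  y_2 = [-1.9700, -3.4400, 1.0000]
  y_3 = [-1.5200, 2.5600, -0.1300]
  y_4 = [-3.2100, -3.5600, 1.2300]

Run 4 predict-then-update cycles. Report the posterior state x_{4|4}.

x_post = [-1.8729, -1.8323, 1.6004]

step 1: x^-=[-0.8707, -0.6564, 1.0952]  P^-=[1.3093 -0.2016 -0.3890; -0.2016 1.0106 0.1566; -0.3890 0.1566 1.2461]  S=[1.8524 -0.4031 -0.2996; -0.4031 1.3130 0.5538; -0.2996 0.5538 1.3896]  K=[0.6988 -0.0698 -0.0080; 0.0491 0.8548 -0.0908; -0.1130 -0.1305 0.9105]  nu=[4.2404, -0.4162, 1.4593]  x^+=[2.1098, -0.9366, 1.9988]  P^+=[0.3550 0.0328 -0.0526; 0.0328 0.1525 -0.0345; -0.0526 -0.0345 0.1299]
step 2: x^-=[1.7310, -1.3610, 1.4009]  P^-=[0.6596 -0.0107 -0.1690; -0.0107 0.2174 -0.0052; -0.1690 -0.0052 0.5512]  S=[1.1808 -0.0955 -0.0990; -0.0955 0.4100 0.1378; -0.0990 0.1378 0.6545]  K=[0.5532 -0.0948 -0.0269; 0.0276 0.5560 -0.0565; -0.0949 -0.0672 0.8069]  nu=[-3.6862, -2.1334, -0.3537]  x^+=[-0.0965, -2.6290, 1.6085]  P^+=[0.2805 0.0191 -0.0434; 0.0191 0.0989 -0.0218; -0.0434 -0.0218 0.1137]
step 3: x^-=[-0.2978, -2.7772, 1.3541]  P^-=[0.5984 -0.0163 -0.1469; -0.0163 0.1605 0.0027; -0.1469 0.0027 0.5313]  S=[1.1184 -0.0913 -0.0854; -0.0913 0.3550 0.1301; -0.0854 0.1301 0.6399]  K=[0.5283 -0.1169 -0.0188; 0.0182 0.4780 -0.0437; -0.0884 -0.0462 0.7989]  nu=[-1.2371, 5.1073, -0.8900]  x^+=[-1.5318, -0.3194, 0.5165]  P^+=[0.2676 0.0136 -0.0400; 0.0136 0.0847 -0.0176; -0.0400 -0.0176 0.1117]
step 4: x^-=[-1.4051, -0.1006, 0.7920]  P^-=[0.5873 -0.0206 -0.1416; -0.0206 0.1461 0.0060; -0.1416 0.0060 0.5282]  S=[1.1072 -0.0936 -0.0823; -0.0936 0.3421 0.1294; -0.0823 0.1294 0.6385]  K=[0.5227 -0.1280 -0.0153; 0.0141 0.4539 -0.0392; -0.0863 -0.0388 0.7971]  nu=[-1.7831, -3.7047, 0.6408]  x^+=[-1.8729, -1.8323, 1.6004]  P^+=[0.2647 0.0113 -0.0389; 0.0113 0.0802 -0.0162; -0.0389 -0.0162 0.1111]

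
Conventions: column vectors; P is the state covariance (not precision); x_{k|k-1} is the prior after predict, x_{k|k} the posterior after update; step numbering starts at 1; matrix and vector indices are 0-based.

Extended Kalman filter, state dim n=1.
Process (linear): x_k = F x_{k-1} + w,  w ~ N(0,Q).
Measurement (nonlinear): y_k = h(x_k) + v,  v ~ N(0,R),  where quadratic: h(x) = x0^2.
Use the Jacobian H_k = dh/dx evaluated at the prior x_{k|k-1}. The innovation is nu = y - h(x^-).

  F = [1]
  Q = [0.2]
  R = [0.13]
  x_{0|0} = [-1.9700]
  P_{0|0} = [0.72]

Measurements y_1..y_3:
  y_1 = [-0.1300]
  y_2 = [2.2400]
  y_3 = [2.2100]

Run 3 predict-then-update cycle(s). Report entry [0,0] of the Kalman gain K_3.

K[0,0] = -0.3052

step 1: x^-=[-1.9700]  P^-=[0.9200]  H_jac=[-3.9400]  S=[14.4117]  K=[-0.2515]  nu=[-4.0109]  x^+=[-0.9612]  P^+=[0.0083]
step 2: x^-=[-0.9612]  P^-=[0.2083]  H_jac=[-1.9224]  S=[0.8998]  K=[-0.4450]  nu=[1.3161]  x^+=[-1.5469]  P^+=[0.0301]
step 3: x^-=[-1.5469]  P^-=[0.2301]  H_jac=[-3.0938]  S=[2.3324]  K=[-0.3052]  nu=[-0.1829]  x^+=[-1.4911]  P^+=[0.0128]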